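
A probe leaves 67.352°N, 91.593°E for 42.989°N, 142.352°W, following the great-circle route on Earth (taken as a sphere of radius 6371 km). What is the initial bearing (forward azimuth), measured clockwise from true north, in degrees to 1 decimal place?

41.9°

With φ₁ = 1.1755, φ₂ = 0.7503, Δλ = 2.2001 rad, the forward-azimuth formula gives
θ = atan2( sin Δλ cos φ₂ , cos φ₁ sin φ₂ − sin φ₁ cos φ₂ cos Δλ ) = atan2(0.5914, 0.6599) = 41.87°.
So the initial bearing is 41.9°.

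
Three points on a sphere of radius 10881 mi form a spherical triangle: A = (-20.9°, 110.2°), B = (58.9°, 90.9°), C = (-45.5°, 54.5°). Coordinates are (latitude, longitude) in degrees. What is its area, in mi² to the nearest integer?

Side lengths (central angles): a = 1.8958, b = 0.8977, c = 1.4203 rad; semiperimeter s = 2.1069.
By l'Huilier's theorem, tan(E/4) = √[tan(s/2) tan((s−a)/2) tan((s−b)/2) tan((s−c)/2)], giving spherical excess E = 0.8448 rad.
Area = E·R² = 0.8448 × (10881)² ≈ 100025472 mi².

100025472 mi²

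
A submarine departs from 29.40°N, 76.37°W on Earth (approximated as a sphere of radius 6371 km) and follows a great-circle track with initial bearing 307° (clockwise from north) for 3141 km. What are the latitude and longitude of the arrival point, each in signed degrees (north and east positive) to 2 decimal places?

42.89°, -107.43°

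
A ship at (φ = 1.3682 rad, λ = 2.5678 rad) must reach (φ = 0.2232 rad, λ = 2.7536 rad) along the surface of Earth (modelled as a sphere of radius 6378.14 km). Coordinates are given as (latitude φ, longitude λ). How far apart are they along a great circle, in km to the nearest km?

Let φ₁ = 1.3682 rad, φ₂ = 0.2232 rad, and Δλ = 0.1858 rad.
cos c = sin φ₁ sin φ₂ + cos φ₁ cos φ₂ cos Δλ = (0.9795)(0.2214) + (0.2012)(0.9752)(0.9828) = 0.40967,
so c = arccos(0.40967) = 1.14871 rad.
Distance = R·c = 6378.14 × 1.1487 ≈ 7327 km.

7327 km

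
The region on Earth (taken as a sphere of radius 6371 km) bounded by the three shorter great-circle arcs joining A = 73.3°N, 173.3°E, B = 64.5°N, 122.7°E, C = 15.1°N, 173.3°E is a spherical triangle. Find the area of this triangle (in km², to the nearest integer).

7707495 km²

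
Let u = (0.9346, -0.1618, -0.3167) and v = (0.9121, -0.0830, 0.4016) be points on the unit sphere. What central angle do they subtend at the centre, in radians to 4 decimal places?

0.7397 rad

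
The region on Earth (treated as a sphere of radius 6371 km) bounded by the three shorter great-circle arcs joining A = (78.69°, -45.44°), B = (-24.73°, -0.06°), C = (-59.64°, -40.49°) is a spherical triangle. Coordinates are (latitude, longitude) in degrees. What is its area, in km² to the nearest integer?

43072320 km²

Side lengths (central angles): a = 0.7807, b = 2.4149, c = 1.8599 rad; semiperimeter s = 2.5277.
By l'Huilier's theorem, tan(E/4) = √[tan(s/2) tan((s−a)/2) tan((s−b)/2) tan((s−c)/2)], giving spherical excess E = 1.0612 rad.
Area = E·R² = 1.0612 × (6371)² ≈ 43072320 km².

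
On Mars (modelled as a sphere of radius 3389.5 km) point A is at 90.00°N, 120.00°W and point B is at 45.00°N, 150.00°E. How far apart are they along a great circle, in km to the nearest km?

Let φ₁ = 1.5708 rad, φ₂ = 0.7854 rad, and Δλ = -1.5708 rad.
cos c = sin φ₁ sin φ₂ + cos φ₁ cos φ₂ cos Δλ = (1.0000)(0.7071) + (0.0000)(0.7071)(0.0000) = 0.70711,
so c = arccos(0.70711) = 0.78540 rad.
Distance = R·c = 3389.5 × 0.7854 ≈ 2662 km.

2662 km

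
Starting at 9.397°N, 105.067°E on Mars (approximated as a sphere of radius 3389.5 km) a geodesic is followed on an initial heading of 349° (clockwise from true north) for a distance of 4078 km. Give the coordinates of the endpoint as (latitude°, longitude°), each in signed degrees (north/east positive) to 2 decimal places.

74.24°, 64.10°

Angular distance δ = d/R = 4078/3389.5 = 1.20313 rad; initial bearing θ = 6.0912 rad.
sin φ₂ = sin φ₁ cos δ + cos φ₁ sin δ cos θ = (0.1633)(0.3594) + (0.9866)(0.9332)(0.9816) = 0.9624, so φ₂ = 74.24°.
Δλ = atan2(sin θ sin δ cos φ₁, cos δ − sin φ₁ sin φ₂) = atan2(-0.1757, 0.2023) = -40.969°.
λ₂ = 105.067° − 40.969° = 64.10°.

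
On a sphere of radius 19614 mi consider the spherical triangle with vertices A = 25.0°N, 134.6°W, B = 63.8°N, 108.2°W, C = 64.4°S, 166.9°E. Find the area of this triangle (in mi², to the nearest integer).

58764679 mi²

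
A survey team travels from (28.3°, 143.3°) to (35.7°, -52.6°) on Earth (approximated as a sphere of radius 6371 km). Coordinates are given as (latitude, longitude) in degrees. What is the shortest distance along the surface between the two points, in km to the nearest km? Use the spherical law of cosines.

12706 km

In radians: φ₁ = 0.4939, φ₂ = 0.6231, Δλ = 164.100° = 2.8641 rad.
cos c = sin φ₁ sin φ₂ + cos φ₁ cos φ₂ cos Δλ = (0.4741)(0.5835) + (0.8805)(0.8121)(-0.9617) = -0.41102,
so c = arccos(-0.41102) = 1.99436 rad.
Distance = R·c = 6371 × 1.9944 ≈ 12706 km.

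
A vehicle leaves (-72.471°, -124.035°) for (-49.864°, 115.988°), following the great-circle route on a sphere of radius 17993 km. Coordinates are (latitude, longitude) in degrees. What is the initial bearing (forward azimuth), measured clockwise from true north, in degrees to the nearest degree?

226°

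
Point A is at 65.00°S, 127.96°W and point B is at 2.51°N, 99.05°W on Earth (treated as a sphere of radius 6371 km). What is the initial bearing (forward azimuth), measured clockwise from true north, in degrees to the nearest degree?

31°

With φ₁ = -1.1345, φ₂ = 0.0438, Δλ = 0.5046 rad, the forward-azimuth formula gives
θ = atan2( sin Δλ cos φ₂ , cos φ₁ sin φ₂ − sin φ₁ cos φ₂ cos Δλ ) = atan2(0.4830, 0.8111) = 30.77°.
So the initial bearing is 31°.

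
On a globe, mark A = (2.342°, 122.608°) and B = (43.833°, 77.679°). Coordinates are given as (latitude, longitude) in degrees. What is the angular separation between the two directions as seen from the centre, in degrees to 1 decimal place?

57.4°

Let φ₁ = 0.0409 rad, φ₂ = 0.7650 rad, and Δλ = -0.7842 rad.
Haversine: a = sin²(Δφ/2) + cos φ₁ cos φ₂ sin²(Δλ/2) = 0.1255 + (0.9992)(0.7214)(0.1460) = 0.23071.
Central angle c = 2·arcsin(√a) = 1.00204 rad.
So the angular separation is 57.4°.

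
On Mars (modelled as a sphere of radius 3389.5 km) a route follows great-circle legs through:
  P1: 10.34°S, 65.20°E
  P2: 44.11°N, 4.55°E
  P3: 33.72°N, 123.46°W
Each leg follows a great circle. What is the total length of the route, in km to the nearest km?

9829 km

Leg P1→P2: central angle 1.3477 rad, distance 4567.9 km.
Leg P2→P3: central angle 1.5522 rad, distance 5261.0 km.
Total: 4567.9 + 5261.0 ≈ 9829 km.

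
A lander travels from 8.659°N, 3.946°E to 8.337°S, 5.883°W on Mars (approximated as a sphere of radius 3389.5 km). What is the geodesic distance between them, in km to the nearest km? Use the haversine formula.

Let φ₁ = 0.1511 rad, φ₂ = -0.1455 rad, and Δλ = -0.1715 rad.
Haversine: a = sin²(Δφ/2) + cos φ₁ cos φ₂ sin²(Δλ/2) = 0.0218 + (0.9886)(0.9894)(0.0073) = 0.02902.
Central angle c = 2·arcsin(√a) = 0.34235 rad.
Distance = R·c = 3389.5 × 0.3424 ≈ 1160 km.

1160 km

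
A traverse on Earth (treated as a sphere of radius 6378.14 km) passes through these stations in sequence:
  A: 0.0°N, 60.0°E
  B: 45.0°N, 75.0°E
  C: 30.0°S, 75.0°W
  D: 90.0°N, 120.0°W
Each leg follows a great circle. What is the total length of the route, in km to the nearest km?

35515 km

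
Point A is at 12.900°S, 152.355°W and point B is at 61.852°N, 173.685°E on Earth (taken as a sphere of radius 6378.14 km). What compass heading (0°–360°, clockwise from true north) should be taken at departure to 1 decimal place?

344.4°

Δλ = -33.960° = -0.5927 rad.
y = sin Δλ · cos φ₂ = (-0.5586)(0.4718) = -0.2635
x = cos φ₁ sin φ₂ − sin φ₁ cos φ₂ cos Δλ = (0.9748)(0.8817) − (-0.2233)(0.4718)(0.8294) = 0.9468
θ = atan2(y, x) = -15.55°; adding 360° gives 344.4°.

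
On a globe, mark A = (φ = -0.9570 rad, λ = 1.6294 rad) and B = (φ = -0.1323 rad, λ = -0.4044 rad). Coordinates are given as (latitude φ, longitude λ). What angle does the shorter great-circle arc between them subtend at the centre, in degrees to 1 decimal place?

In radians: φ₁ = -0.9570, φ₂ = -0.1323, Δλ = -116.528° = -2.0338 rad.
cos c = sin φ₁ sin φ₂ + cos φ₁ cos φ₂ cos Δλ = (-0.8175)(-0.1319) + (0.5760)(0.9913)(-0.4466) = -0.14717,
so c = arccos(-0.14717) = 1.71850 rad.
So the angular separation is 98.5°.

98.5°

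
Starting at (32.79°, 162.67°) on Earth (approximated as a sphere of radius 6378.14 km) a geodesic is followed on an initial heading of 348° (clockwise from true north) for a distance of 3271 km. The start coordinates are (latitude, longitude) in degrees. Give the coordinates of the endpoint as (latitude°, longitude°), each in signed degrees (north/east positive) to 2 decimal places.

61.09°, 150.49°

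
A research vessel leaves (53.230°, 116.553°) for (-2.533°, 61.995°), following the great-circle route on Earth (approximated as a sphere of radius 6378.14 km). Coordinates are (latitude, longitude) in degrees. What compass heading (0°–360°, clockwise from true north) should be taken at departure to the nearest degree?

Δλ = -54.558° = -0.9522 rad.
y = sin Δλ · cos φ₂ = (-0.8147)(0.9990) = -0.8139
x = cos φ₁ sin φ₂ − sin φ₁ cos φ₂ cos Δλ = (0.5986)(-0.0442) − (0.8010)(0.9990)(0.5799) = -0.4905
θ = atan2(y, x) = -121.08°; adding 360° gives 239°.

239°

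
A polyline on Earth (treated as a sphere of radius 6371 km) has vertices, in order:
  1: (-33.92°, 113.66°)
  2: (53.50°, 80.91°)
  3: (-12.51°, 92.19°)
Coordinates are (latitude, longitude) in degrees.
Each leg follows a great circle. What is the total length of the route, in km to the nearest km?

17639 km

Leg 1→2: central angle 1.6043 rad, distance 10220.7 km.
Leg 2→3: central angle 1.1643 rad, distance 7418.0 km.
Total: 10220.7 + 7418.0 ≈ 17639 km.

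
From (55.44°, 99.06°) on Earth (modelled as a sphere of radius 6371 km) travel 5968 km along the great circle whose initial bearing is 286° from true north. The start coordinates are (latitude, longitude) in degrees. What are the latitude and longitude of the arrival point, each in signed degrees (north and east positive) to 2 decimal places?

37.87°, 20.25°

Angular distance δ = d/R = 5968/6371 = 0.93674 rad; initial bearing θ = 4.9916 rad.
sin φ₂ = sin φ₁ cos δ + cos φ₁ sin δ cos θ = (0.8235)(0.5924) + (0.5673)(0.8056)(0.2756) = 0.6138, so φ₂ = 37.87°.
Δλ = atan2(sin θ sin δ cos φ₁, cos δ − sin φ₁ sin φ₂) = atan2(-0.4393, 0.0869) = -78.811°.
λ₂ = 99.060° − 78.811° = 20.25°.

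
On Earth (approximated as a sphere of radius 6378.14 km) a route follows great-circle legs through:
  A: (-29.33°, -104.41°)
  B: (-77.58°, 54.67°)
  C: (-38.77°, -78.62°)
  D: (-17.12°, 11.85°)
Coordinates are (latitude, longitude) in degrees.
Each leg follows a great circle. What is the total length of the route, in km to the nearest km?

Leg A→B: central angle 1.2627 rad, distance 8053.8 km.
Leg B→C: central angle 1.0512 rad, distance 6704.5 km.
Leg C→D: central angle 1.3916 rad, distance 8875.9 km.
Total: 8053.8 + 6704.5 + 8875.9 ≈ 23634 km.

23634 km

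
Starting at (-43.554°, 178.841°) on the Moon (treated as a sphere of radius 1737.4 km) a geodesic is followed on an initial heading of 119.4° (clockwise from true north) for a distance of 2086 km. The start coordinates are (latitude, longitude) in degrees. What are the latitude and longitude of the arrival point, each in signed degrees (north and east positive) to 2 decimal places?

-35.52°, -87.41°

Angular distance δ = d/R = 2086/1737.4 = 1.20064 rad; initial bearing θ = 2.0839 rad.
sin φ₂ = sin φ₁ cos δ + cos φ₁ sin δ cos θ = (-0.6890)(0.3618) + (0.7247)(0.9323)(-0.4909) = -0.5809, so φ₂ = -35.52°.
Δλ = atan2(sin θ sin δ cos φ₁, cos δ − sin φ₁ sin φ₂) = atan2(0.5886, -0.0385) = 93.745°.
λ₂ = 178.841° + 93.745° = 272.59° → -87.41° after wrapping to (−180°, 180°].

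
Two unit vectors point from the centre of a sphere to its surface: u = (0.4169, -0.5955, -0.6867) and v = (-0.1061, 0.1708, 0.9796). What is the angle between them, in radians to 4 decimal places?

u·v = -0.8186; |u| = 1.0000, |v| = 1.0000.
cos θ = (u·v)/(|u||v|) = -0.8186, so θ = 2.5298 rad.

2.5298 rad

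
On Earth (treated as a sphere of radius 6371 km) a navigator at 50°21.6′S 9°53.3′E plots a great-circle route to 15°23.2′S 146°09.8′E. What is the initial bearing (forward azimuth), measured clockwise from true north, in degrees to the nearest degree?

Δλ = 136.275° = 2.3784 rad.
y = sin Δλ · cos φ₂ = (0.6912)(0.9642) = 0.6664
x = cos φ₁ sin φ₂ − sin φ₁ cos φ₂ cos Δλ = (0.6380)(-0.2653) − (-0.7701)(0.9642)(-0.7227) = -0.7058
θ = atan2(y, x) = 136.64°, so the bearing is 137°.

137°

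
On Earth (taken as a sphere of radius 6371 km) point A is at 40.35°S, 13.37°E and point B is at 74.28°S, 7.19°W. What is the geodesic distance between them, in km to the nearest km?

In radians: φ₁ = -0.7042, φ₂ = -1.2964, Δλ = -20.560° = -0.3588 rad.
cos c = sin φ₁ sin φ₂ + cos φ₁ cos φ₂ cos Δλ = (-0.6475)(-0.9626) + (0.7621)(0.2709)(0.9363) = 0.81657,
so c = arccos(0.81657) = 0.61536 rad.
Distance = R·c = 6371 × 0.6154 ≈ 3920 km.

3920 km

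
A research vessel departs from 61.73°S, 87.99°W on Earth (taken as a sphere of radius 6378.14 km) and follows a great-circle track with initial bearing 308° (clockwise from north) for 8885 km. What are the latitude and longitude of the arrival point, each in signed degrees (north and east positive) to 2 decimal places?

Angular distance δ = d/R = 8885/6378.14 = 1.39304 rad; initial bearing θ = 5.3756 rad.
sin φ₂ = sin φ₁ cos δ + cos φ₁ sin δ cos θ = (-0.8807)(0.1768) + (0.4736)(0.9842)(0.6157) = 0.1313, so φ₂ = 7.54°.
Δλ = atan2(sin θ sin δ cos φ₁, cos δ − sin φ₁ sin φ₂) = atan2(-0.3673, 0.2924) = -51.478°.
λ₂ = -87.990° − 51.478° = -139.47°.

7.54°, -139.47°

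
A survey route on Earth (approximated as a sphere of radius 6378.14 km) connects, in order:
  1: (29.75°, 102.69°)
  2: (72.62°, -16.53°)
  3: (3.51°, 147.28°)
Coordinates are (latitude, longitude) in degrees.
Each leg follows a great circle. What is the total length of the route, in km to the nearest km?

19244 km

Leg 1→2: central angle 1.2165 rad, distance 7758.8 km.
Leg 2→3: central angle 1.8007 rad, distance 11485.2 km.
Total: 7758.8 + 11485.2 ≈ 19244 km.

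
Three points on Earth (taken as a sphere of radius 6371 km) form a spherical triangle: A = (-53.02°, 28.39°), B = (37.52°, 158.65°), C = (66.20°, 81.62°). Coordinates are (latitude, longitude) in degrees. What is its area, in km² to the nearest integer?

87574312 km²

Side lengths (central angles): a = 0.8904, b = 2.1964, c = 2.4896 rad; semiperimeter s = 2.7882.
By l'Huilier's theorem, tan(E/4) = √[tan(s/2) tan((s−a)/2) tan((s−b)/2) tan((s−c)/2)], giving spherical excess E = 2.1576 rad.
Area = E·R² = 2.1576 × (6371)² ≈ 87574312 km².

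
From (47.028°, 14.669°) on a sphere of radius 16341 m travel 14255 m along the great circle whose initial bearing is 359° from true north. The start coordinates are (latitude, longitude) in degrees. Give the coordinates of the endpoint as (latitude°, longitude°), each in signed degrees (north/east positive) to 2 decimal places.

82.95°, -159.08°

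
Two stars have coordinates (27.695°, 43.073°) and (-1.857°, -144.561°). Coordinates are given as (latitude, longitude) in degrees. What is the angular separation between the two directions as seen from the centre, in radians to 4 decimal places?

2.6730 rad

In radians: φ₁ = 0.4834, φ₂ = -0.0324, Δλ = 172.366° = 3.0084 rad.
Haversine: a = sin²(Δφ/2) + cos φ₁ cos φ₂ sin²(Δλ/2) = 0.0650 + (0.8854)(0.9995)(0.9956) = 0.94609.
Central angle c = 2·arcsin(√a) = 2.67296 rad.
So the angular separation is 2.6730 rad.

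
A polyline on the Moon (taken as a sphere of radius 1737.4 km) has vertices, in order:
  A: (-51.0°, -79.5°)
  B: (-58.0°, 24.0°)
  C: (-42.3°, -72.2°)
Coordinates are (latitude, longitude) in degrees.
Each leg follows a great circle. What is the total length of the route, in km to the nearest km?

3413 km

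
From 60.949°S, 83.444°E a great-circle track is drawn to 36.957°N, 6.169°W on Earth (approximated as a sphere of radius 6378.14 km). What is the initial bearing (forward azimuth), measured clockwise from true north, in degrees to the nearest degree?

290°

With φ₁ = -1.0638, φ₂ = 0.6450, Δλ = -1.5640 rad, the forward-azimuth formula gives
θ = atan2( sin Δλ cos φ₂ , cos φ₁ sin φ₂ − sin φ₁ cos φ₂ cos Δλ ) = atan2(-0.7991, 0.2967) = -69.63°.
Adding 360° brings this into [0°, 360°): 290°.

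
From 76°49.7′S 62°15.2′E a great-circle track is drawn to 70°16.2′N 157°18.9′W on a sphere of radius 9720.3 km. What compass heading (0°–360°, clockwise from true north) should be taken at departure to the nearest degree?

100°

Δλ = 140.432° = 2.4510 rad.
y = sin Δλ · cos φ₂ = (0.6370)(0.3376) = 0.2150
x = cos φ₁ sin φ₂ − sin φ₁ cos φ₂ cos Δλ = (0.2279)(0.9413) − (-0.9737)(0.3376)(-0.7709) = -0.0389
θ = atan2(y, x) = 100.25°, so the bearing is 100°.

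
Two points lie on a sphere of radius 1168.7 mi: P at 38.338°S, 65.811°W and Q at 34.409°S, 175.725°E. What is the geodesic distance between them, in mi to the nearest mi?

1787 mi

Let φ₁ = -0.6691 rad, φ₂ = -0.6006 rad, and Δλ = -2.0676 rad.
Haversine: a = sin²(Δφ/2) + cos φ₁ cos φ₂ sin²(Δλ/2) = 0.0012 + (0.7844)(0.8250)(0.7383) = 0.47895.
Central angle c = 2·arcsin(√a) = 1.52868 rad.
Distance = R·c = 1168.7 × 1.5287 ≈ 1787 mi.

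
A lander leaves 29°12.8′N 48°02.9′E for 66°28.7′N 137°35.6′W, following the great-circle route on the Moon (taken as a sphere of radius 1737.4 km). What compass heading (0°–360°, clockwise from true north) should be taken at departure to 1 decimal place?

2.3°

With φ₁ = 0.5099, φ₂ = 1.1603, Δλ = 3.0431 rad, the forward-azimuth formula gives
θ = atan2( sin Δλ cos φ₂ , cos φ₁ sin φ₂ − sin φ₁ cos φ₂ cos Δλ ) = atan2(0.0392, 0.9941) = 2.26°.
So the initial bearing is 2.3°.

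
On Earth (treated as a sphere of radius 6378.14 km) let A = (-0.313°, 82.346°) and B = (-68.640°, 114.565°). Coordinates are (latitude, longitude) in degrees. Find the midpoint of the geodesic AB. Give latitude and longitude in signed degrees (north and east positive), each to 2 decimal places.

-35.31°, 90.79°

The central angle between A and B is δ = 1.2522 rad.
With f = 0.5, the slerp weights are sin((1−f)δ)/sin δ = 0.6170 and sin(fδ)/sin δ = 0.6170.
Weighted sum of the unit vectors: (0.6170)·(0.1332,0.9911,-0.0055) + (0.6170)·(-0.1514,0.3313,-0.9313) = (-0.0112, 0.8159, -0.5780).
Converting back: φ = atan2(z, √(x²+y²)) = -35.31°, λ = atan2(y, x) = 90.79°.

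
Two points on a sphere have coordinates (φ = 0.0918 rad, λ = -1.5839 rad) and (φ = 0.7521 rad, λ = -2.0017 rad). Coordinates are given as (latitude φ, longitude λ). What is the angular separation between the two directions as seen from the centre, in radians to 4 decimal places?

0.7565 rad

With latitudes φ₁ = 5.260°, φ₂ = 43.092° and longitude difference Δλ = -23.938°:
cos c = sin φ₁ sin φ₂ + cos φ₁ cos φ₂ cos Δλ = (0.0917)(0.6832) + (0.9958)(0.7303)(0.9140) = 0.72726,
so c = arccos(0.72726) = 0.75648 rad.
So the angular separation is 0.7565 rad.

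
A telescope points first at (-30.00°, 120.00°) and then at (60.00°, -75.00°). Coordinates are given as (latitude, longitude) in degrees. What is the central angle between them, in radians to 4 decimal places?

With latitudes φ₁ = -30.000°, φ₂ = 60.000° and longitude difference Δλ = 165.000°:
cos c = sin φ₁ sin φ₂ + cos φ₁ cos φ₂ cos Δλ = (-0.5000)(0.8660) + (0.8660)(0.5000)(-0.9659) = -0.85127,
so c = arccos(-0.85127) = 2.58920 rad.
So the angular separation is 2.5892 rad.

2.5892 rad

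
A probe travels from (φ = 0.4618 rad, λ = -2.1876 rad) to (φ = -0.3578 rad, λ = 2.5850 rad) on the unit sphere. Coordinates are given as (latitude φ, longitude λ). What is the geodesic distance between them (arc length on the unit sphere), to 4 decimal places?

1.6766

Let φ₁ = 0.4618 rad, φ₂ = -0.3578 rad, and Δλ = -1.5106 rad.
cos c = sin φ₁ sin φ₂ + cos φ₁ cos φ₂ cos Δλ = (0.4456)(-0.3502) + (0.8953)(0.9367)(0.0602) = -0.10558,
so c = arccos(-0.10558) = 1.67658 rad.
On the unit sphere the arc length equals the central angle: 1.6766.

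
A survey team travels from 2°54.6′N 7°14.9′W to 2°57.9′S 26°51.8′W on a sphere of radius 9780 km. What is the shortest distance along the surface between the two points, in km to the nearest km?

Let φ₁ = 0.0508 rad, φ₂ = -0.0517 rad, and Δλ = -0.3423 rad.
cos c = sin φ₁ sin φ₂ + cos φ₁ cos φ₂ cos Δλ = (0.0508)(-0.0517) + (0.9987)(0.9987)(0.9420) = 0.93687,
so c = arccos(0.93687) = 0.35723 rad.
Distance = R·c = 9780 × 0.3572 ≈ 3494 km.

3494 km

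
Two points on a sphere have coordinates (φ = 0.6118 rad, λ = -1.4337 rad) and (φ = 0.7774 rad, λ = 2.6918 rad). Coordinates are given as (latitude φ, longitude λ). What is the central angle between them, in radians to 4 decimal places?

Let φ₁ = 0.6118 rad, φ₂ = 0.7774 rad, and Δλ = -2.1577 rad.
cos c = sin φ₁ sin φ₂ + cos φ₁ cos φ₂ cos Δλ = (0.5743)(0.7014) + (0.8186)(0.7127)(-0.5538) = 0.07976,
so c = arccos(0.07976) = 1.49096 rad.
So the angular separation is 1.4910 rad.

1.4910 rad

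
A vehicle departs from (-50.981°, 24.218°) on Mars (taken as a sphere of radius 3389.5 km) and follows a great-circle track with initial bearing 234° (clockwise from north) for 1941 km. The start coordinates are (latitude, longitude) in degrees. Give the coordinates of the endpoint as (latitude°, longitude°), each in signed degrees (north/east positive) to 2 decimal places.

-58.60°, -33.06°

Angular distance δ = d/R = 1941/3389.5 = 0.57265 rad; initial bearing θ = 4.0841 rad.
sin φ₂ = sin φ₁ cos δ + cos φ₁ sin δ cos θ = (-0.7769)(0.8405) + (0.6296)(0.5419)(-0.5878) = -0.8535, so φ₂ = -58.60°.
Δλ = atan2(sin θ sin δ cos φ₁, cos δ − sin φ₁ sin φ₂) = atan2(-0.2760, 0.1773) = -57.276°.
λ₂ = 24.218° − 57.276° = -33.06°.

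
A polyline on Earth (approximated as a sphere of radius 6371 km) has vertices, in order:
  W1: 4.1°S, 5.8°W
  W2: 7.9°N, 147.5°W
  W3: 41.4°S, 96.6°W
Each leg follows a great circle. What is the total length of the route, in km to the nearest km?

23300 km

Leg W1→W2: central angle 2.4738 rad, distance 15760.3 km.
Leg W2→W3: central angle 1.1835 rad, distance 7540.0 km.
Total: 15760.3 + 7540.0 ≈ 23300 km.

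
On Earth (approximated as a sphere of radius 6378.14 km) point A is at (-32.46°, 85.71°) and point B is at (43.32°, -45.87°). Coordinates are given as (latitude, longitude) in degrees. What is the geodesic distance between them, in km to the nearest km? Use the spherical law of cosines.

In radians: φ₁ = -0.5665, φ₂ = 0.7561, Δλ = -131.580° = -2.2965 rad.
cos c = sin φ₁ sin φ₂ + cos φ₁ cos φ₂ cos Δλ = (-0.5367)(0.6861) + (0.8438)(0.7275)(-0.6637) = -0.77563,
so c = arccos(-0.77563) = 2.45850 rad.
Distance = R·c = 6378.14 × 2.4585 ≈ 15681 km.

15681 km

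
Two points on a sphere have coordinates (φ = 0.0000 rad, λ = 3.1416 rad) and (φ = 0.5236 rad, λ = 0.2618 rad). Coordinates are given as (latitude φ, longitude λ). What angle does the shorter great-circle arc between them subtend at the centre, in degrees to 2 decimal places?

146.77°

Let φ₁ = 0.0000 rad, φ₂ = 0.5236 rad, and Δλ = -2.8798 rad.
cos c = sin φ₁ sin φ₂ + cos φ₁ cos φ₂ cos Δλ = (0.0000)(0.5000) + (1.0000)(0.8660)(-0.9659) = -0.83652,
so c = arccos(-0.83652) = 2.56169 rad.
So the angular separation is 146.77°.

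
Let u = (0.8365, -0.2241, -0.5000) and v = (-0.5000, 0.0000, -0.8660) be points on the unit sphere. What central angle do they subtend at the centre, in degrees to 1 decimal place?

89.2°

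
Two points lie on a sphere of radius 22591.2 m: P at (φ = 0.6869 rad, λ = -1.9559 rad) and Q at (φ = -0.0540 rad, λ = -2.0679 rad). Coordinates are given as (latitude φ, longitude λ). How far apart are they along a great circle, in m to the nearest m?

Let φ₁ = 0.6869 rad, φ₂ = -0.0540 rad, and Δλ = -0.1120 rad.
cos c = sin φ₁ sin φ₂ + cos φ₁ cos φ₂ cos Δλ = (0.6341)(-0.0540) + (0.7732)(0.9985)(0.9937) = 0.73302,
so c = arccos(0.73302) = 0.74804 rad.
Distance = R·c = 22591.2 × 0.7480 ≈ 16899 m.

16899 m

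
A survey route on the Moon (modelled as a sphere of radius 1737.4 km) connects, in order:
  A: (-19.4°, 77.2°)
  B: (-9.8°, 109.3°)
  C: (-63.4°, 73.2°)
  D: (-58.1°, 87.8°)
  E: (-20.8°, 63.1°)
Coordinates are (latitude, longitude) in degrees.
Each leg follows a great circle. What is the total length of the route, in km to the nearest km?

4309 km

Leg A→B: central angle 0.5663 rad, distance 983.9 km.
Leg B→C: central angle 1.0371 rad, distance 1801.9 km.
Leg C→D: central angle 0.1545 rad, distance 268.5 km.
Leg D→E: central angle 0.7223 rad, distance 1255.0 km.
Total: 983.9 + 1801.9 + 268.5 + 1255.0 ≈ 4309 km.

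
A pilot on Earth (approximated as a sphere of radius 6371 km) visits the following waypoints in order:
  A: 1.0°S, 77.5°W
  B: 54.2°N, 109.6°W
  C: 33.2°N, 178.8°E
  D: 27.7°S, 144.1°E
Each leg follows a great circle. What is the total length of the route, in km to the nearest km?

20426 km

Leg A→B: central angle 1.0687 rad, distance 6808.4 km.
Leg B→C: central angle 0.9290 rad, distance 5918.9 km.
Leg C→D: central angle 1.2083 rad, distance 7698.4 km.
Total: 6808.4 + 5918.9 + 7698.4 ≈ 20426 km.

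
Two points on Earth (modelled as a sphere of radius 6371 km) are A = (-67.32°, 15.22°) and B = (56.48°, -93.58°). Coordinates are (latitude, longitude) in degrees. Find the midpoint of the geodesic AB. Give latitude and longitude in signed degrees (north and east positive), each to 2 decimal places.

-8.99°, -53.12°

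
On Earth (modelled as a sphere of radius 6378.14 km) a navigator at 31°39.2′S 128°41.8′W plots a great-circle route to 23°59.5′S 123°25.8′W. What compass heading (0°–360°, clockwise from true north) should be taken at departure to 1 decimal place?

Δλ = 5.267° = 0.0919 rad.
y = sin Δλ · cos φ₂ = (0.0918)(0.9136) = 0.0839
x = cos φ₁ sin φ₂ − sin φ₁ cos φ₂ cos Δλ = (0.8512)(-0.4066) − (-0.5248)(0.9136)(0.9958) = 0.1313
θ = atan2(y, x) = 32.57°, so the bearing is 32.6°.

32.6°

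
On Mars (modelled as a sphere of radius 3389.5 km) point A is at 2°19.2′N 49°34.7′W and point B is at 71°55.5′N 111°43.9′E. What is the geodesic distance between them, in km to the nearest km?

6199 km

With latitudes φ₁ = 2.320°, φ₂ = 71.925° and longitude difference Δλ = 161.310°:
Haversine: a = sin²(Δφ/2) + cos φ₁ cos φ₂ sin²(Δλ/2) = 0.3258 + (0.9992)(0.3103)(0.9736) = 0.62759.
Central angle c = 2·arcsin(√a) = 1.82883 rad.
Distance = R·c = 3389.5 × 1.8288 ≈ 6199 km.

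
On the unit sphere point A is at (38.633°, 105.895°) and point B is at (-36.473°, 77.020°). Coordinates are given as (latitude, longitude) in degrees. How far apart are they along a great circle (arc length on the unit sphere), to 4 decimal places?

In radians: φ₁ = 0.6743, φ₂ = -0.6366, Δλ = -28.875° = -0.5040 rad.
cos c = sin φ₁ sin φ₂ + cos φ₁ cos φ₂ cos Δλ = (0.6243)(-0.5944) + (0.7812)(0.8041)(0.8757) = 0.17894,
so c = arccos(0.17894) = 1.39089 rad.
On the unit sphere the arc length equals the central angle: 1.3909.

1.3909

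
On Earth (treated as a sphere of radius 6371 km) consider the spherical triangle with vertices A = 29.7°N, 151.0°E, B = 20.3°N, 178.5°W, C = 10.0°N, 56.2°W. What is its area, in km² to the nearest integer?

32400393 km²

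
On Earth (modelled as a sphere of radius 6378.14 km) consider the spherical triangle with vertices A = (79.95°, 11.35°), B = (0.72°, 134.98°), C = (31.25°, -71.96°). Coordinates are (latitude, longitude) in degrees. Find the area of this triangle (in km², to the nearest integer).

47813889 km²

Side lengths (central angles): a = 2.4273, b = 1.0143, c = 1.6552 rad; semiperimeter s = 2.5484.
By l'Huilier's theorem, tan(E/4) = √[tan(s/2) tan((s−a)/2) tan((s−b)/2) tan((s−c)/2)], giving spherical excess E = 1.1753 rad.
Area = E·R² = 1.1753 × (6378.14)² ≈ 47813889 km².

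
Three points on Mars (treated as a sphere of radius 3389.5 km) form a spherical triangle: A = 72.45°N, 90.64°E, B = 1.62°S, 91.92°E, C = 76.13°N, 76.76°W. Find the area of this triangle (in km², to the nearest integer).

Side lengths (central angles): a = 1.8363, b = 0.5450, c = 1.2928 rad; semiperimeter s = 1.8371.
By l'Huilier's theorem, tan(E/4) = √[tan(s/2) tan((s−a)/2) tan((s−b)/2) tan((s−c)/2)], giving spherical excess E = 0.0415 rad.
Area = E·R² = 0.0415 × (3389.5)² ≈ 476872 km².

476872 km²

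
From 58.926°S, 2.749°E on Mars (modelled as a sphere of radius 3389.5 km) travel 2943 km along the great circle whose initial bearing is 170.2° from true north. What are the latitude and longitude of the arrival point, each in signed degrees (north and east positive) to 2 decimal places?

Angular distance δ = d/R = 2943/3389.5 = 0.86827 rad; initial bearing θ = 2.9706 rad.
sin φ₂ = sin φ₁ cos δ + cos φ₁ sin δ cos θ = (-0.8565)(0.6461) + (0.5161)(0.7632)(-0.9854) = -0.9416, so φ₂ = -70.32°.
Δλ = atan2(sin θ sin δ cos φ₁, cos δ − sin φ₁ sin φ₂) = atan2(0.0671, -0.1603) = 157.306°.
λ₂ = 2.749° + 157.306° = 160.06°.

-70.32°, 160.06°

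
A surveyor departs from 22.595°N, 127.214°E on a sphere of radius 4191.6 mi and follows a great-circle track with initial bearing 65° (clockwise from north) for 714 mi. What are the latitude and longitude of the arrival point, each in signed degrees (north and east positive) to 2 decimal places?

Angular distance δ = d/R = 714/4191.6 = 0.17034 rad; initial bearing θ = 1.1345 rad.
sin φ₂ = sin φ₁ cos δ + cos φ₁ sin δ cos θ = (0.3842)(0.9855) + (0.9232)(0.1695)(0.4226) = 0.4448, so φ₂ = 26.41°.
Δλ = atan2(sin θ sin δ cos φ₁, cos δ − sin φ₁ sin φ₂) = atan2(0.1418, 0.8146) = 9.877°.
λ₂ = 127.214° + 9.877° = 137.09°.

26.41°, 137.09°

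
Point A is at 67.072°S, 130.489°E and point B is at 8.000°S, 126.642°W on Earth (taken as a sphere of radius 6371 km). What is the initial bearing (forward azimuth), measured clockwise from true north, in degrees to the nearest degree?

Δλ = 102.869° = 1.7954 rad.
y = sin Δλ · cos φ₂ = (0.9749)(0.9903) = 0.9654
x = cos φ₁ sin φ₂ − sin φ₁ cos φ₂ cos Δλ = (0.3896)(-0.1392) − (-0.9210)(0.9903)(-0.2227) = -0.2573
θ = atan2(y, x) = 104.93°, so the bearing is 105°.

105°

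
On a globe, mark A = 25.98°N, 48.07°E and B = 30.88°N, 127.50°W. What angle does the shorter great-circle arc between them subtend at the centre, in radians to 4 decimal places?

With latitudes φ₁ = 25.980°, φ₂ = 30.880° and longitude difference Δλ = -175.570°:
cos c = sin φ₁ sin φ₂ + cos φ₁ cos φ₂ cos Δλ = (0.4381)(0.5132) + (0.8989)(0.8582)(-0.9970) = -0.54438,
so c = arccos(-0.54438) = 2.14645 rad.
So the angular separation is 2.1464 rad.

2.1464 rad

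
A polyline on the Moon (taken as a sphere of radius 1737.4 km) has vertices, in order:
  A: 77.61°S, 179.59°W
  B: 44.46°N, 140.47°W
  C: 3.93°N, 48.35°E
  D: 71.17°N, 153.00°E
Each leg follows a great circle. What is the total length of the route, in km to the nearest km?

10502 km

Leg A→B: central angle 2.1716 rad, distance 3772.9 km.
Leg B→C: central angle 2.2858 rad, distance 3971.4 km.
Leg C→D: central angle 1.5874 rad, distance 2757.9 km.
Total: 3772.9 + 3971.4 + 2757.9 ≈ 10502 km.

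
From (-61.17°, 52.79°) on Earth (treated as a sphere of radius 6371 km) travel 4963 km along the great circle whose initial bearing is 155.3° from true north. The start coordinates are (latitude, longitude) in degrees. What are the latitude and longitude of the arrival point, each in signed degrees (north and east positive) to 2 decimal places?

-68.62°, 179.14°

Angular distance δ = d/R = 4963/6371 = 0.77900 rad; initial bearing θ = 2.7105 rad.
sin φ₂ = sin φ₁ cos δ + cos φ₁ sin δ cos θ = (-0.8761)(0.7116) + (0.4822)(0.7026)(-0.9085) = -0.9312, so φ₂ = -68.62°.
Δλ = atan2(sin θ sin δ cos φ₁, cos δ − sin φ₁ sin φ₂) = atan2(0.1416, -0.1042) = 126.347°.
λ₂ = 52.790° + 126.347° = 179.14°.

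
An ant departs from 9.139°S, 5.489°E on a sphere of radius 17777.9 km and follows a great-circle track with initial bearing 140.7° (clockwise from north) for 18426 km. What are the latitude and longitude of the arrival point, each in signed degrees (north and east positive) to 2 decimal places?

-47.60°, 59.42°

Angular distance δ = d/R = 18426/17777.9 = 1.03646 rad; initial bearing θ = 2.4557 rad.
sin φ₂ = sin φ₁ cos δ + cos φ₁ sin δ cos θ = (-0.1588)(0.5093) + (0.9873)(0.8606)(-0.7738) = -0.7384, so φ₂ = -47.60°.
Δλ = atan2(sin θ sin δ cos φ₁, cos δ − sin φ₁ sin φ₂) = atan2(0.5382, 0.3920) = 53.931°.
λ₂ = 5.489° + 53.931° = 59.42°.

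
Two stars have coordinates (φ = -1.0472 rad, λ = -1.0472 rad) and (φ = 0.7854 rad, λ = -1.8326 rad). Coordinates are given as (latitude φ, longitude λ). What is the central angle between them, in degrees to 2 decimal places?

Let φ₁ = -1.0472 rad, φ₂ = 0.7854 rad, and Δλ = -0.7854 rad.
cos c = sin φ₁ sin φ₂ + cos φ₁ cos φ₂ cos Δλ = (-0.8660)(0.7071) + (0.5000)(0.7071)(0.7071) = -0.36238,
so c = arccos(-0.36238) = 1.94161 rad.
So the angular separation is 111.25°.

111.25°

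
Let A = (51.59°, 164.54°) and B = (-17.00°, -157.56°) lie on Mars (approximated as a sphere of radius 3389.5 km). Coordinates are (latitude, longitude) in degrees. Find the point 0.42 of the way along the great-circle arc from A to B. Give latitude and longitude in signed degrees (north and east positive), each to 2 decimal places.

Central angle δ = 1.3287 rad. Interpolating on the sphere with fraction f = 0.42:
P = [sin((1−f)δ)·A + sin(fδ)·B] / sin δ = 0.7175·A + 0.5454·B in Cartesian coordinates,
giving P = (-0.9118, -0.0803, 0.4028), i.e. latitude 23.75°, longitude -174.97°.

23.75°, -174.97°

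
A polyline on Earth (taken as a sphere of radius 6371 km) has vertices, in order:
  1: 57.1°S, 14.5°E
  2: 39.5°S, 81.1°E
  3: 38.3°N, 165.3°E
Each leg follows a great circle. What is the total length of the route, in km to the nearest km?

17233 km

Leg 1→2: central angle 0.7947 rad, distance 5062.9 km.
Leg 2→3: central angle 1.9103 rad, distance 12170.6 km.
Total: 5062.9 + 12170.6 ≈ 17233 km.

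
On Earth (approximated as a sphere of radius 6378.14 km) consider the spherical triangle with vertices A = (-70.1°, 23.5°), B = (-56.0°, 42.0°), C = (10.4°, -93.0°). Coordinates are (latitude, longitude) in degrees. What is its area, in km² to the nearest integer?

9419992 km²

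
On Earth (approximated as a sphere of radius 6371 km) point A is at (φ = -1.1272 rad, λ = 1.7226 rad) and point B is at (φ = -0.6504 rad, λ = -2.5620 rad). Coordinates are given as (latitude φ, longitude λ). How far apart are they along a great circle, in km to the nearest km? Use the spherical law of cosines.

With latitudes φ₁ = -64.584°, φ₂ = -37.265° and longitude difference Δλ = 114.511°:
cos c = sin φ₁ sin φ₂ + cos φ₁ cos φ₂ cos Δλ = (-0.9032)(-0.6055) + (0.4292)(0.7958)(-0.4149) = 0.40520,
so c = arccos(0.40520) = 1.15360 rad.
Distance = R·c = 6371 × 1.1536 ≈ 7350 km.

7350 km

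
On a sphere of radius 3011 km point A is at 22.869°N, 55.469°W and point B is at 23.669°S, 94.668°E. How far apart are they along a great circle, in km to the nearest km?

Let φ₁ = 0.3991 rad, φ₂ = -0.4131 rad, and Δλ = 2.6204 rad.
Haversine: a = sin²(Δφ/2) + cos φ₁ cos φ₂ sin²(Δλ/2) = 0.1561 + (0.9214)(0.9159)(0.9336) = 0.94392.
Central angle c = 2·arcsin(√a) = 2.66345 rad.
Distance = R·c = 3011 × 2.6634 ≈ 8020 km.

8020 km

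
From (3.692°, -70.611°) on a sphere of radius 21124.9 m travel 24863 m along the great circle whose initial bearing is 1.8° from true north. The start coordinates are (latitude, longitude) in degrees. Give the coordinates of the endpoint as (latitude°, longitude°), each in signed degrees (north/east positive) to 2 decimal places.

71.05°, -65.49°

Angular distance δ = d/R = 24863/21124.9 = 1.17695 rad; initial bearing θ = 0.0314 rad.
sin φ₂ = sin φ₁ cos δ + cos φ₁ sin δ cos θ = (0.0644)(0.3837) + (0.9979)(0.9234)(0.9995) = 0.9458, so φ₂ = 71.05°.
Δλ = atan2(sin θ sin δ cos φ₁, cos δ − sin φ₁ sin φ₂) = atan2(0.0289, 0.3228) = 5.123°.
λ₂ = -70.611° + 5.123° = -65.49°.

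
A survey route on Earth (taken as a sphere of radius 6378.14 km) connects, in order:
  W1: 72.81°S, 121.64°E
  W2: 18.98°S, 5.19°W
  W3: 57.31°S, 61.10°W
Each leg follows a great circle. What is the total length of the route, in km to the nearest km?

15330 km

Leg W1→W2: central angle 1.4271 rad, distance 9102.4 km.
Leg W2→W3: central angle 0.9764 rad, distance 6227.8 km.
Total: 9102.4 + 6227.8 ≈ 15330 km.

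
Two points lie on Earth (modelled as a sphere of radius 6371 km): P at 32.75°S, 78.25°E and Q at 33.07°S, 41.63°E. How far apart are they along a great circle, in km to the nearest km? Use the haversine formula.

3401 km

Let φ₁ = -0.5716 rad, φ₂ = -0.5772 rad, and Δλ = -0.6391 rad.
Haversine: a = sin²(Δφ/2) + cos φ₁ cos φ₂ sin²(Δλ/2) = 0.0000 + (0.8410)(0.8380)(0.0987) = 0.06957.
Central angle c = 2·arcsin(√a) = 0.53383 rad.
Distance = R·c = 6371 × 0.5338 ≈ 3401 km.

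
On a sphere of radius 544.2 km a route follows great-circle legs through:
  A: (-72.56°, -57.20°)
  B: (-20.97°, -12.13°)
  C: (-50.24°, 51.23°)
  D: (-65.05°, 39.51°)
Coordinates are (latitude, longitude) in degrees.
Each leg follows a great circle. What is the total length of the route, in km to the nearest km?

Leg A→B: central angle 1.0015 rad, distance 545.0 km.
Leg B→C: central angle 0.9969 rad, distance 542.5 km.
Leg C→D: central angle 0.2796 rad, distance 152.2 km.
Total: 545.0 + 542.5 + 152.2 ≈ 1240 km.

1240 km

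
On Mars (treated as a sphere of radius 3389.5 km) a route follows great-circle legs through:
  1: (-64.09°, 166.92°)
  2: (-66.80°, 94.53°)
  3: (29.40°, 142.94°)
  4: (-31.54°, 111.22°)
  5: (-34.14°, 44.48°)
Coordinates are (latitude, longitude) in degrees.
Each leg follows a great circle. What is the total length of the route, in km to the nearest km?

15055 km

Leg 1→2: central angle 0.4974 rad, distance 1686.0 km.
Leg 2→3: central angle 1.7961 rad, distance 6087.8 km.
Leg 3→4: central angle 1.1866 rad, distance 4022.0 km.
Leg 4→5: central angle 0.9617 rad, distance 3259.6 km.
Total: 1686.0 + 6087.8 + 4022.0 + 3259.6 ≈ 15055 km.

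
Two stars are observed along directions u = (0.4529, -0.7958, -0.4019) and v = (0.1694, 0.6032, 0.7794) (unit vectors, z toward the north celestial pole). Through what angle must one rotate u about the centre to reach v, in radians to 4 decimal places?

2.3697 rad

u·v = -0.7165; |u| = 1.0000, |v| = 1.0000.
cos θ = (u·v)/(|u||v|) = -0.7166, so θ = 2.3697 rad.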